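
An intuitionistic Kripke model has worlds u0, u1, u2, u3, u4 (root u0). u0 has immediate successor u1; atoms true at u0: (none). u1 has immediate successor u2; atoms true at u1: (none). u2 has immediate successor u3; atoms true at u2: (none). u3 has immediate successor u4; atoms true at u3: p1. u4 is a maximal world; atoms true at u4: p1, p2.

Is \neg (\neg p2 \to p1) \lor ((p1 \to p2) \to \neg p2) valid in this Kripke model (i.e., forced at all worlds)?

No

Not every world: u0 \nVdash \neg (\neg p2 \to p1) \lor ((p1 \to p2) \to \neg p2).
u0 \nVdash \neg (\neg p2 \to p1) \lor ((p1 \to p2) \to \neg p2): neither disjunct is forced at u0.
u0 \nVdash \neg (\neg p2 \to p1) since u0 is accessible from u0 and u0 \Vdash \neg p2 \to p1.
u0 \Vdash \neg p2 \to p1 vacuously: no world accessible from u0 forces the antecedent \neg p2.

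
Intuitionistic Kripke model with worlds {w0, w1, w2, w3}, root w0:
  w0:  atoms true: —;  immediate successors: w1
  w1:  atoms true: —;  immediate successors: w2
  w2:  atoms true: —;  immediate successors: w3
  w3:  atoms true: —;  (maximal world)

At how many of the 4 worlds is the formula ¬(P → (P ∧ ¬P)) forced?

0

w0: does not force it — w0 ⊮ ¬(P → (P ∧ ¬P)) since w0 is accessible from w0 and w0 ⊩ P → (P ∧ ¬P).
w1: does not force it — w1 ⊮ ¬(P → (P ∧ ¬P)) since w1 is accessible from w1 and w1 ⊩ P → (P ∧ ¬P).
w2: does not force it — w2 ⊮ ¬(P → (P ∧ ¬P)) since w2 is accessible from w2 and w2 ⊩ P → (P ∧ ¬P).
w3: does not force it.
Worlds forcing the formula: { }.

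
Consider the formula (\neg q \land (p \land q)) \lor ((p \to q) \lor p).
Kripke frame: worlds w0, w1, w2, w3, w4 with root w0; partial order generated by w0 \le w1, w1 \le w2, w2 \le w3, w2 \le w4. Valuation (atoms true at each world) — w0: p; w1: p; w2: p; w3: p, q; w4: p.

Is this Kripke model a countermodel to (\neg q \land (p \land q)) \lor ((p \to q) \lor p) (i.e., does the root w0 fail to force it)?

No

w0 \Vdash (\neg q \land (p \land q)) \lor ((p \to q) \lor p) via the disjunct (p \to q) \lor p.
So the root w0 forces (\neg q \land (p \land q)) \lor ((p \to q) \lor p); the model is not a countermodel.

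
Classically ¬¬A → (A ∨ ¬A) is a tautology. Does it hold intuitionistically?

This is a variant of double-negation elimination (deriving excluded middle from double negation), which is not intuitionistically valid.
A Kripke countermodel: worlds 0, 1; order generated by 0 ≤ 1; atoms true at each world — 0:{}; 1:{A}.
0 ⊮ ¬¬A → (A ∨ ¬A): already at 0 itself, 0 ⊩ ¬¬A but 0 ⊮ A ∨ ¬A.
0 ⊮ A ∨ ¬A: neither disjunct is forced at 0.
0 lacks atom A, so 0 ⊮ A.
So the root 0 does not force the formula.

No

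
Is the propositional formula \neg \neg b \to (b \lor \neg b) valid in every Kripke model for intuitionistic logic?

No

This is a variant of double-negation elimination (deriving excluded middle from double negation), which is not intuitionistically valid.
A Kripke countermodel: worlds u0, u1; order generated by u0 \le u1; atoms true at each world — u0:{}; u1:{b}.
u0 \nVdash \neg \neg b \to (b \lor \neg b): already at u0 itself, u0 \Vdash \neg \neg b but u0 \nVdash b \lor \neg b.
u0 \nVdash b \lor \neg b: neither disjunct is forced at u0.
u0 lacks atom b, so u0 \nVdash b.
So the root u0 does not force the formula.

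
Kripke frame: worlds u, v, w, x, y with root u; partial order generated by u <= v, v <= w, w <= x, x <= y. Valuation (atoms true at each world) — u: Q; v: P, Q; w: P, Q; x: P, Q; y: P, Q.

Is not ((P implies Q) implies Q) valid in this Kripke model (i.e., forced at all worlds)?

Not every world: u does not force not ((P implies Q) implies Q).
u does not force not ((P implies Q) implies Q) since u is accessible from u and u forces (P implies Q) implies Q.
u forces (P implies Q) implies Q: every world accessible from u that forces P implies Q (namely u, v, w, x, y) also forces Q.

No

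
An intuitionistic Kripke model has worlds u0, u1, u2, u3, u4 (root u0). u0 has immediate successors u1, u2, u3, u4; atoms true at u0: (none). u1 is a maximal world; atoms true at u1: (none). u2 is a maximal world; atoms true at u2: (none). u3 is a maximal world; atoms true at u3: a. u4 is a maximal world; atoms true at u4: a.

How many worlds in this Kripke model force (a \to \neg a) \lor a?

u0: does not force it — u0 \nVdash (a \to \neg a) \lor a: neither disjunct is forced at u0.
u1: forces it.
u2: forces it.
u3: forces it.
u4: forces it.
Worlds forcing the formula: {u1, u2, u3, u4}.

4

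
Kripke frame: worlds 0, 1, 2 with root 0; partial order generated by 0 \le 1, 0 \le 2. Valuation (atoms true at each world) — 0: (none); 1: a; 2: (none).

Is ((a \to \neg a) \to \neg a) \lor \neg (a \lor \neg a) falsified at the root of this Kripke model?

No

0 \Vdash ((a \to \neg a) \to \neg a) \lor \neg (a \lor \neg a) via the disjunct (a \to \neg a) \to \neg a.
So the root 0 forces ((a \to \neg a) \to \neg a) \lor \neg (a \lor \neg a); the model is not a countermodel.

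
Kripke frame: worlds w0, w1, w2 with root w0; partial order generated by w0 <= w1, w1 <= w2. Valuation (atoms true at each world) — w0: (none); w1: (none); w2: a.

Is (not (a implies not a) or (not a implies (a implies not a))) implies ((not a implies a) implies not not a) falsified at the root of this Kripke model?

No

w0 forces (not (a implies not a) or (not a implies (a implies not a))) implies ((not a implies a) implies not not a): every world accessible from w0 that forces not (a implies not a) or (not a implies (a implies not a)) (namely w0, w1, w2) also forces (not a implies a) implies not not a.
So the root w0 forces (not (a implies not a) or (not a implies (a implies not a))) implies ((not a implies a) implies not not a); the model is not a countermodel.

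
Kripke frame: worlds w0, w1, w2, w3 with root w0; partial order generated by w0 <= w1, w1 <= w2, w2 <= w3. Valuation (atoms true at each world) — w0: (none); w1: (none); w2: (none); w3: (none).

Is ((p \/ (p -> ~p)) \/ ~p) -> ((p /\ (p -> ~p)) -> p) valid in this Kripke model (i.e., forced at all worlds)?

w0 ||- ((p \/ (p -> ~p)) \/ ~p) -> ((p /\ (p -> ~p)) -> p): every world accessible from w0 that forces (p \/ (p -> ~p)) \/ ~p (namely w0, w1, w2, w3) also forces (p /\ (p -> ~p)) -> p.
Since the root w0 forces ((p \/ (p -> ~p)) \/ ~p) -> ((p /\ (p -> ~p)) -> p) and forcing is persistent (monotone upward), every world forces it.

Yes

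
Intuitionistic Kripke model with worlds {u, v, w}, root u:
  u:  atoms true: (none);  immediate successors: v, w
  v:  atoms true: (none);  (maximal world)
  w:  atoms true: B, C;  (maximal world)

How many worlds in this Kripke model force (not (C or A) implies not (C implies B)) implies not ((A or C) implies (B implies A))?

3

u: forces it.
v: forces it.
w: forces it.
Worlds forcing the formula: {u, v, w}.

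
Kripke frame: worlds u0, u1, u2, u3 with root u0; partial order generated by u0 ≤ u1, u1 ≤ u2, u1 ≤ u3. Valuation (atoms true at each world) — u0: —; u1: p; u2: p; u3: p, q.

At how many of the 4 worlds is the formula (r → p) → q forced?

1

u0: does not force it — u0 ⊮ (r → p) → q: already at u0 itself, u0 ⊩ r → p but u0 ⊮ q.
u1: does not force it — u1 ⊮ (r → p) → q: already at u1 itself, u1 ⊩ r → p but u1 ⊮ q.
u2: does not force it.
u3: forces it.
Worlds forcing the formula: {u3}.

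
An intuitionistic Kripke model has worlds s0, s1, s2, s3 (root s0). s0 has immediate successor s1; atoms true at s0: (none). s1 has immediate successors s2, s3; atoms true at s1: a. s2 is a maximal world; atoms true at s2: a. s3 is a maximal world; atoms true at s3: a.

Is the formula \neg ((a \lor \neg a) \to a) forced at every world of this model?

No

Not every world: s0 \nVdash \neg ((a \lor \neg a) \to a).
s0 \nVdash \neg ((a \lor \neg a) \to a) since s0 is accessible from s0 and s0 \Vdash (a \lor \neg a) \to a.
s0 \Vdash (a \lor \neg a) \to a: every world accessible from s0 that forces a \lor \neg a (namely s1, s2, s3) also forces a.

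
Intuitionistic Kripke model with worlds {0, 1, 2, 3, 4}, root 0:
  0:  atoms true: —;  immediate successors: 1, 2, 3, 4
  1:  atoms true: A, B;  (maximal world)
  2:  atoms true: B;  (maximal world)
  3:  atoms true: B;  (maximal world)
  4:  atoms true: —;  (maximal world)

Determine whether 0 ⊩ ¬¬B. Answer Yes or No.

No

0 ⊮ ¬¬B since 4 is accessible from 0 and 4 ⊩ ¬B.
4 ⊩ ¬B: no world accessible from 4 forces B.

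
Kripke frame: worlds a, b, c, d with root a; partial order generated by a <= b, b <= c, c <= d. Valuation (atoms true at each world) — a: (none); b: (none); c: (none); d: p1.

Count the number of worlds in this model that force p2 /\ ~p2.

0

a: does not force it — a ||-/- p2 /\ ~p2 since a fails p2.
b: does not force it — b ||-/- p2 /\ ~p2 since b fails p2.
c: does not force it.
d: does not force it.
Worlds forcing the formula: { }.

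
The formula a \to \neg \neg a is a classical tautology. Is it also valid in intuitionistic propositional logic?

This is double-negation introduction, which is intuitionistically derivable.
If a world forces a then every accessible world forces a (persistence), so none forces \neg a; hence \neg \neg a.

Yes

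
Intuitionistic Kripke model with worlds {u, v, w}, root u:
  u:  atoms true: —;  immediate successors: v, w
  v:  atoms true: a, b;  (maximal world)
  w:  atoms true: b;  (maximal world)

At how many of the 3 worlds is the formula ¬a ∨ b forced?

2

u: does not force it — u ⊮ ¬a ∨ b: neither disjunct is forced at u.
v: forces it.
w: forces it.
Worlds forcing the formula: {v, w}.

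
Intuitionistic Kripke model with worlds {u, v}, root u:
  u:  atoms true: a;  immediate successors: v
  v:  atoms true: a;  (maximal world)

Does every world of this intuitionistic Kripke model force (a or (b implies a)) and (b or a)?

Yes

u forces (a or (b implies a)) and (b or a) since u forces both conjuncts.
Since the root u forces (a or (b implies a)) and (b or a) and forcing is persistent (monotone upward), every world forces it.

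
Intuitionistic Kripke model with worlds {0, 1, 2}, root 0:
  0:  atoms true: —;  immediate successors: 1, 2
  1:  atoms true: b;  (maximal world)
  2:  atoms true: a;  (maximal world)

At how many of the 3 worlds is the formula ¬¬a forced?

0: does not force it — 0 ⊮ ¬¬a since 1 is accessible from 0 and 1 ⊩ ¬a.
1: does not force it.
2: forces it.
Worlds forcing the formula: {2}.

1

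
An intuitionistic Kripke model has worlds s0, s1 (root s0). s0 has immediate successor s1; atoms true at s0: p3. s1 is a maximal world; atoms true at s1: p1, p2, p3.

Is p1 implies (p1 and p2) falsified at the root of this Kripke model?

No

s0 forces p1 implies (p1 and p2): every world accessible from s0 that forces p1 (namely s1) also forces p1 and p2.
So the root s0 forces p1 implies (p1 and p2); the model is not a countermodel.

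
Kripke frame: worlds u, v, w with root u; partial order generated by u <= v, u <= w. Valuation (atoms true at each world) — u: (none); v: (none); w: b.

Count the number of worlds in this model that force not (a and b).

3

u: forces it.
v: forces it.
w: forces it.
Worlds forcing the formula: {u, v, w}.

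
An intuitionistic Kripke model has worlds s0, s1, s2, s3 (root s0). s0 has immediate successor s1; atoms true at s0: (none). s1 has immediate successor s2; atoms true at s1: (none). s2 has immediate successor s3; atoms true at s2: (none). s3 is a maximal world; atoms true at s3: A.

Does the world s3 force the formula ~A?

No

s3 ||-/- ~A since s3 is accessible from s3 and s3 ||- A.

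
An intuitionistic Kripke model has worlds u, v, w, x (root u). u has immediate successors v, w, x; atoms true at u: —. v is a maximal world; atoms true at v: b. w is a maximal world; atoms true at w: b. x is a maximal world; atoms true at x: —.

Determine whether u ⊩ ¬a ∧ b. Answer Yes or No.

No

u ⊮ ¬a ∧ b since u fails b.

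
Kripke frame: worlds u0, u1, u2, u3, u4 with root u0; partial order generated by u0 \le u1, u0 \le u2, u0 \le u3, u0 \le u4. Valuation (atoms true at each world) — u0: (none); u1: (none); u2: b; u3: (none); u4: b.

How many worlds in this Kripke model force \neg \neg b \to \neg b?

u0: does not force it — u0 \nVdash \neg \neg b \to \neg b: at the accessible world u2, u2 \Vdash \neg \neg b but u2 \nVdash \neg b.
u1: forces it.
u2: does not force it.
u3: forces it.
u4: does not force it.
Worlds forcing the formula: {u1, u3}.

2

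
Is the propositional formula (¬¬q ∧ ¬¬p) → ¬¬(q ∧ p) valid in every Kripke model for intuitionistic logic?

This is the distribution of double negation over conjunction, which is intuitionistically derivable.
Assume ¬¬q, ¬¬p, and ¬(q ∧ p). From q we'd get ¬p (since q ∧ p is refuted), contradicting ¬¬p; so ¬q, contradicting ¬¬q.

Yes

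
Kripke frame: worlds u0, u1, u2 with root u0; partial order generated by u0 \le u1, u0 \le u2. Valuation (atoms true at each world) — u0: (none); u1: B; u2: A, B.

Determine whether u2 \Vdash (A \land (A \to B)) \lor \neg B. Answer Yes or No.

u2 \Vdash (A \land (A \to B)) \lor \neg B via the disjunct A \land (A \to B).

Yes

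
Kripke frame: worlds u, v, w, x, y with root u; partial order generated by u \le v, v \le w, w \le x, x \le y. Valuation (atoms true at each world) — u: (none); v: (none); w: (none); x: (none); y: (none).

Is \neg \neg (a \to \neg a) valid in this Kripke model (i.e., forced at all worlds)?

u \Vdash \neg \neg (a \to \neg a): no world accessible from u forces \neg (a \to \neg a).
Since the root u forces \neg \neg (a \to \neg a) and forcing is persistent (monotone upward), every world forces it.

Yes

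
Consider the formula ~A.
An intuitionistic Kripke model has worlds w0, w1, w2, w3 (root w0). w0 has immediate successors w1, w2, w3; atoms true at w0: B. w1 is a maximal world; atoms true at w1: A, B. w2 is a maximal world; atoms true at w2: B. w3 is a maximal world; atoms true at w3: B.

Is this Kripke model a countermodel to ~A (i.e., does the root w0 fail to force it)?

w0 ||-/- ~A since w1 is accessible from w0 and w1 ||- A.
So the root w0 does not force ~A; the model is a countermodel.

Yes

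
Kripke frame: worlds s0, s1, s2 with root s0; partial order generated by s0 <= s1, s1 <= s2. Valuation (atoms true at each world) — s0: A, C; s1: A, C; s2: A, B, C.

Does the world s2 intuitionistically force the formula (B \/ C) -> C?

Yes

s2 ||- (B \/ C) -> C: every world accessible from s2 that forces B \/ C (namely s2) also forces C.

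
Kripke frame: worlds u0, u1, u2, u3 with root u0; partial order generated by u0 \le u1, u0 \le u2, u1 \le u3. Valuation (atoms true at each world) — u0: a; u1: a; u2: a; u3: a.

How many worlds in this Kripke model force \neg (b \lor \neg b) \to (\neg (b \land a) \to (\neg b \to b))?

4

u0: forces it.
u1: forces it.
u2: forces it.
u3: forces it.
Worlds forcing the formula: {u0, u1, u2, u3}.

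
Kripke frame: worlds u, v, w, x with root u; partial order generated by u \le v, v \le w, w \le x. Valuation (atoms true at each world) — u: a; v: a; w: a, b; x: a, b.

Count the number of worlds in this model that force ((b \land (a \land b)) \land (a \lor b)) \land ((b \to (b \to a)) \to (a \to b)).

2

u: does not force it — u \nVdash ((b \land (a \land b)) \land (a \lor b)) \land ((b \to (b \to a)) \to (a \to b)) since u fails (b \land (a \land b)) \land (a \lor b).
v: does not force it — v \nVdash ((b \land (a \land b)) \land (a \lor b)) \land ((b \to (b \to a)) \to (a \to b)) since v fails (b \land (a \land b)) \land (a \lor b).
w: forces it.
x: forces it.
Worlds forcing the formula: {w, x}.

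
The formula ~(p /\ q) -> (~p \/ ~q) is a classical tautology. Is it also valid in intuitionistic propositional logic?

This is the constructively invalid direction of De Morgan's law for conjunction, which is not intuitionistically valid.
A Kripke countermodel: worlds s0, s1, s2; order generated by s0 <= s1, s0 <= s2; atoms true at each world — s0:{}; s1:{p}; s2:{q}.
s0 ||-/- ~(p /\ q) -> (~p \/ ~q): already at s0 itself, s0 ||- ~(p /\ q) but s0 ||-/- ~p \/ ~q.
s0 ||-/- ~p \/ ~q: neither disjunct is forced at s0.
s0 ||-/- ~p since s1 is accessible from s0 and s1 ||- p.
So the root s0 does not force the formula.

No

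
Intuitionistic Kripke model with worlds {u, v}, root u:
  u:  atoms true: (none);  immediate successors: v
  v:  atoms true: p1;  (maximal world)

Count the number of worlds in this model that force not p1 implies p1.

2

u: forces it.
v: forces it.
Worlds forcing the formula: {u, v}.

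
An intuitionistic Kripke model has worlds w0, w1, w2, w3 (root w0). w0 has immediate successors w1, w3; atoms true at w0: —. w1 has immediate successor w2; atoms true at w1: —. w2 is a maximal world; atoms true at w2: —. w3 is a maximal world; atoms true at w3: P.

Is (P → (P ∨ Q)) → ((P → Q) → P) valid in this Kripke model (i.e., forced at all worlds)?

Not every world: w0 ⊮ (P → (P ∨ Q)) → ((P → Q) → P).
w0 ⊮ (P → (P ∨ Q)) → ((P → Q) → P): already at w0 itself, w0 ⊩ P → (P ∨ Q) but w0 ⊮ (P → Q) → P.
w0 ⊮ (P → Q) → P: at the accessible world w1, w1 ⊩ P → Q but w1 ⊮ P.
w1 lacks atom P, so w1 ⊮ P.

No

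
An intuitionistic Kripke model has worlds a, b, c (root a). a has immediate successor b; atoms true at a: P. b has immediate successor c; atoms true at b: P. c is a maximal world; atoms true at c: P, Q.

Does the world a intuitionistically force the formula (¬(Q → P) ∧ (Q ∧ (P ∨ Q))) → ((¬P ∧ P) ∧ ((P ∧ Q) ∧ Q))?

Yes

a ⊩ (¬(Q → P) ∧ (Q ∧ (P ∨ Q))) → ((¬P ∧ P) ∧ ((P ∧ Q) ∧ Q)) vacuously: no world accessible from a forces the antecedent ¬(Q → P) ∧ (Q ∧ (P ∨ Q)).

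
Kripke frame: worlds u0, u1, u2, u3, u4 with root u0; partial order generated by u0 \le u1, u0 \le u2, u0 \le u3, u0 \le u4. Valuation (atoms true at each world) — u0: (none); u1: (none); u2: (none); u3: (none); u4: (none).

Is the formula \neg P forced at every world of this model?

Yes

u0 \Vdash \neg P: no world accessible from u0 forces P.
Since the root u0 forces \neg P and forcing is persistent (monotone upward), every world forces it.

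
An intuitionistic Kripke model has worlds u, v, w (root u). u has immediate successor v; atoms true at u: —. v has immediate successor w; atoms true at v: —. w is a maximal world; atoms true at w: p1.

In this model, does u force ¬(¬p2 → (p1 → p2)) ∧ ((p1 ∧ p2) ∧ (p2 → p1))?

No

u ⊮ ¬(¬p2 → (p1 → p2)) ∧ ((p1 ∧ p2) ∧ (p2 → p1)) since u fails (p1 ∧ p2) ∧ (p2 → p1).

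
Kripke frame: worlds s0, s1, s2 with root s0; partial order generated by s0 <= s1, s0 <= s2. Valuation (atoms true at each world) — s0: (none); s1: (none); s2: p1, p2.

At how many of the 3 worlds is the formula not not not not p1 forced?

s0: does not force it — s0 does not force not not not not p1 since s1 is accessible from s0 and s1 forces not not not p1.
s1: does not force it — s1 does not force not not not not p1 since s1 is accessible from s1 and s1 forces not not not p1.
s2: forces it.
Worlds forcing the formula: {s2}.

1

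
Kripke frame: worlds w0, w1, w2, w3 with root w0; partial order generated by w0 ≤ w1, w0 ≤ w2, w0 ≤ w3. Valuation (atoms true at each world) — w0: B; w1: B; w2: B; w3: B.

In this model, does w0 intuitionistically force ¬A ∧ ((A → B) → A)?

w0 ⊮ ¬A ∧ ((A → B) → A) since w0 fails (A → B) → A.

No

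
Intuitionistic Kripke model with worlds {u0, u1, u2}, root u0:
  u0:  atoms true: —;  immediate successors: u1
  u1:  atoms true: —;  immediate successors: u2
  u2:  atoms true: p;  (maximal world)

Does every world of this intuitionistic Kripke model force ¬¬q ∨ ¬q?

Yes

u0 ⊩ ¬¬q ∨ ¬q via the disjunct ¬q.
Since the root u0 forces ¬¬q ∨ ¬q and forcing is persistent (monotone upward), every world forces it.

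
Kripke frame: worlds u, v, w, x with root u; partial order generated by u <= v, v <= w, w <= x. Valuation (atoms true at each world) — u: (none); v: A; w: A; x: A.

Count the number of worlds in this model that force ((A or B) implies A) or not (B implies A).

4

u: forces it.
v: forces it.
w: forces it.
x: forces it.
Worlds forcing the formula: {u, v, w, x}.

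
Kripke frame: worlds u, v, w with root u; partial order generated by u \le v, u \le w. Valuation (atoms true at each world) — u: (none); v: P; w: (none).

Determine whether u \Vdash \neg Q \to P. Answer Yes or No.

No

u \nVdash \neg Q \to P: already at u itself, u \Vdash \neg Q but u \nVdash P.
u lacks atom P, so u \nVdash P.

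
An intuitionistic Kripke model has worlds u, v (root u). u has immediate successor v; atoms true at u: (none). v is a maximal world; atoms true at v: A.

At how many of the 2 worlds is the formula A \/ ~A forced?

u: does not force it — u ||-/- A \/ ~A: neither disjunct is forced at u.
v: forces it.
Worlds forcing the formula: {v}.

1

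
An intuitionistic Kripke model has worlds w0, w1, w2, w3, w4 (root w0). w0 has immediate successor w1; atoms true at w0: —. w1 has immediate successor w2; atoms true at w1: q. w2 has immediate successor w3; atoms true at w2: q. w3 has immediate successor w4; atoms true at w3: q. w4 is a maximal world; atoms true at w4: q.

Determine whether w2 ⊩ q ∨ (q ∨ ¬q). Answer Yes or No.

w2 ⊩ q ∨ (q ∨ ¬q) via the disjunct q.

Yes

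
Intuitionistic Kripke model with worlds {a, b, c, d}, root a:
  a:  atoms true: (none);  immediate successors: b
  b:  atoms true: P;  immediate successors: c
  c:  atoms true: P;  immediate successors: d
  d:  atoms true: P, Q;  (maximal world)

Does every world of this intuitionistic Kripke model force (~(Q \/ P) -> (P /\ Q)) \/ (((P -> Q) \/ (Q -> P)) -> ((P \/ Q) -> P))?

Yes

a ||- (~(Q \/ P) -> (P /\ Q)) \/ (((P -> Q) \/ (Q -> P)) -> ((P \/ Q) -> P)) via the disjunct ~(Q \/ P) -> (P /\ Q).
Since the root a forces (~(Q \/ P) -> (P /\ Q)) \/ (((P -> Q) \/ (Q -> P)) -> ((P \/ Q) -> P)) and forcing is persistent (monotone upward), every world forces it.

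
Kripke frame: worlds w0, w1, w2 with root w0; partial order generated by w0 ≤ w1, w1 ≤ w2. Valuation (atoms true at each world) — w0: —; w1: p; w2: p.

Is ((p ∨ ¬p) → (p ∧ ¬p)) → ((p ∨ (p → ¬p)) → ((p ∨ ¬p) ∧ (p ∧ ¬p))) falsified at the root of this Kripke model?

No

w0 ⊩ ((p ∨ ¬p) → (p ∧ ¬p)) → ((p ∨ (p → ¬p)) → ((p ∨ ¬p) ∧ (p ∧ ¬p))) vacuously: no world accessible from w0 forces the antecedent (p ∨ ¬p) → (p ∧ ¬p).
So the root w0 forces ((p ∨ ¬p) → (p ∧ ¬p)) → ((p ∨ (p → ¬p)) → ((p ∨ ¬p) ∧ (p ∧ ¬p))); the model is not a countermodel.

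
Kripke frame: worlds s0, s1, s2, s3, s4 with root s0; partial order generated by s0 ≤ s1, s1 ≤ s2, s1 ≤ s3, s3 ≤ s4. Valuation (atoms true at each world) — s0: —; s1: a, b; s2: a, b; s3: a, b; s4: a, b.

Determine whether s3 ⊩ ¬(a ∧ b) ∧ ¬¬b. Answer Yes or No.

s3 ⊮ ¬(a ∧ b) ∧ ¬¬b since s3 fails ¬(a ∧ b).

No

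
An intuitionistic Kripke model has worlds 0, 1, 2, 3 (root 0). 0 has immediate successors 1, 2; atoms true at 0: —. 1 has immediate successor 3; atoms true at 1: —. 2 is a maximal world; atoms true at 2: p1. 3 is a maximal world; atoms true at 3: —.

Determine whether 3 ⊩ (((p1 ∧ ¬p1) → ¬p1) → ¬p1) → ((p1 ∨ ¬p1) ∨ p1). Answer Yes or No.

Yes

3 ⊩ (((p1 ∧ ¬p1) → ¬p1) → ¬p1) → ((p1 ∨ ¬p1) ∨ p1): every world accessible from 3 that forces ((p1 ∧ ¬p1) → ¬p1) → ¬p1 (namely 3) also forces (p1 ∨ ¬p1) ∨ p1.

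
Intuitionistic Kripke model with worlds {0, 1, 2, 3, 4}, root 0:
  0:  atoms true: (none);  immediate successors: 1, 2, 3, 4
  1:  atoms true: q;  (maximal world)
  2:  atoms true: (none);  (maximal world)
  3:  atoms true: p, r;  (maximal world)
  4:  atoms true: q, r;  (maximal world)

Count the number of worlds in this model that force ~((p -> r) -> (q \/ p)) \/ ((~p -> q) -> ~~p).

0: does not force it — 0 ||-/- ~((p -> r) -> (q \/ p)) \/ ((~p -> q) -> ~~p): neither disjunct is forced at 0.
1: does not force it — 1 ||-/- ~((p -> r) -> (q \/ p)) \/ ((~p -> q) -> ~~p): neither disjunct is forced at 1.
2: forces it.
3: forces it.
4: does not force it.
Worlds forcing the formula: {2, 3}.

2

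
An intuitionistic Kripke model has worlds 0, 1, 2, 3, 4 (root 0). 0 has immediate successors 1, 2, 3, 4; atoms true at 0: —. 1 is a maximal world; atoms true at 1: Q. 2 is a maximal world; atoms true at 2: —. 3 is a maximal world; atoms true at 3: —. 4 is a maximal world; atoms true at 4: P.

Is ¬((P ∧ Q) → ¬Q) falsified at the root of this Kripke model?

Yes

0 ⊮ ¬((P ∧ Q) → ¬Q) since 0 is accessible from 0 and 0 ⊩ (P ∧ Q) → ¬Q.
0 ⊩ (P ∧ Q) → ¬Q vacuously: no world accessible from 0 forces the antecedent P ∧ Q.
So the root 0 does not force ¬((P ∧ Q) → ¬Q); the model is a countermodel.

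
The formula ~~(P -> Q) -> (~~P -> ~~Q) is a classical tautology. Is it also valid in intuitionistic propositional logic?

This is the distribution of double negation over implication, which is intuitionistically derivable.
Assume ~~(P -> Q) and ~~P; suppose ~Q. Then P -> Q would give ~P (by contraposition), contradicting ~~P; so ~(P -> Q), contradicting ~~(P -> Q). Hence ~~Q.

Yes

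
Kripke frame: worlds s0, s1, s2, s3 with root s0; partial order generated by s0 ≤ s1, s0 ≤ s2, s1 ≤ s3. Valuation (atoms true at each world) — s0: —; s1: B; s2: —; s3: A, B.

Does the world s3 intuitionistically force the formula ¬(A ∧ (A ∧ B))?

s3 ⊮ ¬(A ∧ (A ∧ B)) since s3 is accessible from s3 and s3 ⊩ A ∧ (A ∧ B).
s3 ⊩ A ∧ (A ∧ B) since s3 forces both conjuncts.

No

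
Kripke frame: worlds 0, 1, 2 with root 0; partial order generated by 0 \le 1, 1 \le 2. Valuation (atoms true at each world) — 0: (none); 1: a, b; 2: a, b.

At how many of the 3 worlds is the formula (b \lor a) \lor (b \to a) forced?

0: forces it.
1: forces it.
2: forces it.
Worlds forcing the formula: {0, 1, 2}.

3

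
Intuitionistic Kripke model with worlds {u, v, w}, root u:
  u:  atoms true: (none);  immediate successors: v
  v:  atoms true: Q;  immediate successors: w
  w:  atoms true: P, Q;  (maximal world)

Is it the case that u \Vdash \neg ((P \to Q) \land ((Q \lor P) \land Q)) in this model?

No

u \nVdash \neg ((P \to Q) \land ((Q \lor P) \land Q)) since v is accessible from u and v \Vdash (P \to Q) \land ((Q \lor P) \land Q).
v \Vdash (P \to Q) \land ((Q \lor P) \land Q) since v forces both conjuncts.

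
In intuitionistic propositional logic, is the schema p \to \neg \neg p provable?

Yes

This is double-negation introduction, which is intuitionistically derivable.
If a world forces p then every accessible world forces p (persistence), so none forces \neg p; hence \neg \neg p.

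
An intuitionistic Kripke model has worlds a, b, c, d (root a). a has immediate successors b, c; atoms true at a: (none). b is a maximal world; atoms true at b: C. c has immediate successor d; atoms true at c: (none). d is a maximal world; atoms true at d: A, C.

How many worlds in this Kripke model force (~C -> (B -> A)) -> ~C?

0

a: does not force it — a ||-/- (~C -> (B -> A)) -> ~C: already at a itself, a ||- ~C -> (B -> A) but a ||-/- ~C.
b: does not force it.
c: does not force it.
d: does not force it.
Worlds forcing the formula: { }.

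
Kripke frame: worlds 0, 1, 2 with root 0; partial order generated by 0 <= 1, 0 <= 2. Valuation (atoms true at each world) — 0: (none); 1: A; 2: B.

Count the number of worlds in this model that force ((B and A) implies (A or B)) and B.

1

0: does not force it — 0 does not force ((B and A) implies (A or B)) and B since 0 fails B.
1: does not force it — 1 does not force ((B and A) implies (A or B)) and B since 1 fails B.
2: forces it.
Worlds forcing the formula: {2}.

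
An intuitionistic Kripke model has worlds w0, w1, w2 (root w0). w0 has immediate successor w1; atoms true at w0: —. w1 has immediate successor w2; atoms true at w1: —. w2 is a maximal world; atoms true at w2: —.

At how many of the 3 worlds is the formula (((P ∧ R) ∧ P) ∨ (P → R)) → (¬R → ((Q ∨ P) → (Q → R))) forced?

3

w0: forces it.
w1: forces it.
w2: forces it.
Worlds forcing the formula: {w0, w1, w2}.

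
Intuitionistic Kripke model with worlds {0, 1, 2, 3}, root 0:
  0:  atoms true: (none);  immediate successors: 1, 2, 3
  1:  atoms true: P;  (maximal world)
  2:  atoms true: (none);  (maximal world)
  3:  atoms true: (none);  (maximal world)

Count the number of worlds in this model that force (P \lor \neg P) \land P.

0: does not force it — 0 \nVdash (P \lor \neg P) \land P since 0 fails P \lor \neg P.
1: forces it.
2: does not force it — 2 \nVdash (P \lor \neg P) \land P since 2 fails P.
3: does not force it.
Worlds forcing the formula: {1}.

1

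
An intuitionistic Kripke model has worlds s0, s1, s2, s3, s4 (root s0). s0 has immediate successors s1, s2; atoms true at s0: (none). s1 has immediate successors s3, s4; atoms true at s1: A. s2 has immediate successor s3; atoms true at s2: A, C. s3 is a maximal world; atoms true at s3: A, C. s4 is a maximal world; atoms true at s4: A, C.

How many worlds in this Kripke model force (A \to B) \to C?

5

s0: forces it.
s1: forces it.
s2: forces it.
s3: forces it.
s4: forces it.
Worlds forcing the formula: {s0, s1, s2, s3, s4}.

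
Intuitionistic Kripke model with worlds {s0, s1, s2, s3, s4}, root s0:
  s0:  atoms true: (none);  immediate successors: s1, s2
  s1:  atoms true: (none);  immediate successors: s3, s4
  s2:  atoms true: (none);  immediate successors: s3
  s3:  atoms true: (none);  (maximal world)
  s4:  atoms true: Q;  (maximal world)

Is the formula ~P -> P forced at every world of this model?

No

Not every world: s0 ||-/- ~P -> P.
s0 ||-/- ~P -> P: already at s0 itself, s0 ||- ~P but s0 ||-/- P.
s0 lacks atom P, so s0 ||-/- P.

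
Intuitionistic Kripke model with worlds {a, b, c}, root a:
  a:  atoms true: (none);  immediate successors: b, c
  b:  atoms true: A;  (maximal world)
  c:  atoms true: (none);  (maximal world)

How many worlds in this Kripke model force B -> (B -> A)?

a: forces it.
b: forces it.
c: forces it.
Worlds forcing the formula: {a, b, c}.

3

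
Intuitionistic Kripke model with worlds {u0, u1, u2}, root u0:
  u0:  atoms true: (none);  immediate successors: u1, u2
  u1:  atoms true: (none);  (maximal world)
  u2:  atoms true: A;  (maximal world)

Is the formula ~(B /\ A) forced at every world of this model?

u0 ||- ~(B /\ A): no world accessible from u0 forces B /\ A.
Since the root u0 forces ~(B /\ A) and forcing is persistent (monotone upward), every world forces it.

Yes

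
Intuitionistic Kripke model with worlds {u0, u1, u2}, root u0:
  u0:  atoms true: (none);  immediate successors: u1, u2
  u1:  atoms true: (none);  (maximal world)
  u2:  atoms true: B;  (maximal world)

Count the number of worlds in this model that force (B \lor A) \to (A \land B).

1

u0: does not force it — u0 \nVdash (B \lor A) \to (A \land B): at the accessible world u2, u2 \Vdash B \lor A but u2 \nVdash A \land B.
u1: forces it.
u2: does not force it.
Worlds forcing the formula: {u1}.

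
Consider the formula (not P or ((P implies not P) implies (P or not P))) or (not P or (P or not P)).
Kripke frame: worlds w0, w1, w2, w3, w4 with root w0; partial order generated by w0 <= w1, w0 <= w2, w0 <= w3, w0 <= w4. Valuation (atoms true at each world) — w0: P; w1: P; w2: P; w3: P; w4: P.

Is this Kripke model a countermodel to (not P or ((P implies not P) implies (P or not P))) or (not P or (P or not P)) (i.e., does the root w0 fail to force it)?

w0 forces (not P or ((P implies not P) implies (P or not P))) or (not P or (P or not P)) via the disjunct not P or ((P implies not P) implies (P or not P)).
So the root w0 forces (not P or ((P implies not P) implies (P or not P))) or (not P or (P or not P)); the model is not a countermodel.

No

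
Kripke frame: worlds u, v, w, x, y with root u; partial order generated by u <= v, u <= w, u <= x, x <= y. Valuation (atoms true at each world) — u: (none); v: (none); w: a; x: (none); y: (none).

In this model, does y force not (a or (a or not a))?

No

y does not force not (a or (a or not a)) since y is accessible from y and y forces a or (a or not a).
y forces a or (a or not a) via the disjunct a or not a.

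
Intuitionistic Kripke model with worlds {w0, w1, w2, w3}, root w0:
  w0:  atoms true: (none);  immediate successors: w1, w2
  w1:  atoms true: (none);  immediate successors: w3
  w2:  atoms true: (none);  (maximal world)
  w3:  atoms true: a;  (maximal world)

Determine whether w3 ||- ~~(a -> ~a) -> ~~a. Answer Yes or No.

Yes

w3 ||- ~~(a -> ~a) -> ~~a vacuously: no world accessible from w3 forces the antecedent ~~(a -> ~a).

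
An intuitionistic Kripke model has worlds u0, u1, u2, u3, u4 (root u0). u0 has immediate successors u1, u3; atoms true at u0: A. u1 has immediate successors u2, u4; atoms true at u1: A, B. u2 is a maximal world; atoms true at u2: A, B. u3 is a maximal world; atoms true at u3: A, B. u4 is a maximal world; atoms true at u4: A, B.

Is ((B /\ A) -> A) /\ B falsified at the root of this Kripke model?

u0 ||-/- ((B /\ A) -> A) /\ B since u0 fails B.
So the root u0 does not force ((B /\ A) -> A) /\ B; the model is a countermodel.

Yes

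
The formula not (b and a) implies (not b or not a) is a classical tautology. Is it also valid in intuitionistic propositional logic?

This is the constructively invalid direction of De Morgan's law for conjunction, which is not intuitionistically valid.
A Kripke countermodel: worlds u0, u1, u2; order generated by u0 <= u1, u0 <= u2; atoms true at each world — u0:{}; u1:{b}; u2:{a}.
u0 does not force not (b and a) implies (not b or not a): already at u0 itself, u0 forces not (b and a) but u0 does not force not b or not a.
u0 does not force not b or not a: neither disjunct is forced at u0.
u0 does not force not b since u1 is accessible from u0 and u1 forces b.
So the root u0 does not force the formula.

No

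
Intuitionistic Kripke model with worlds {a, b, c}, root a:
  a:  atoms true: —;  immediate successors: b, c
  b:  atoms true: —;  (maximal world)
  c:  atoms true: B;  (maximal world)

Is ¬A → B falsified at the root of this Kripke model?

a ⊮ ¬A → B: already at a itself, a ⊩ ¬A but a ⊮ B.
a lacks atom B, so a ⊮ B.
So the root a does not force ¬A → B; the model is a countermodel.

Yes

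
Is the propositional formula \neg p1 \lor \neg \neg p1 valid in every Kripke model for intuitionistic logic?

No

This is the weak law of excluded middle, which is not intuitionistically valid.
A Kripke countermodel: worlds a, b, c; order generated by a \le b, a \le c; atoms true at each world — a:{}; b:{p1}; c:{}.
a \nVdash \neg p1 \lor \neg \neg p1: neither disjunct is forced at a.
a \nVdash \neg p1 since b is accessible from a and b \Vdash p1.
So the root a does not force the formula.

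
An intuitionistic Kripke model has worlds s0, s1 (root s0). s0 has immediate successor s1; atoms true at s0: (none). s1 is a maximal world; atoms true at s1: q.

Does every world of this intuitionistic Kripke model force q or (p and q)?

No

Not every world: s0 does not force q or (p and q).
s0 does not force q or (p and q): neither disjunct is forced at s0.
s0 lacks atom q, so s0 does not force q.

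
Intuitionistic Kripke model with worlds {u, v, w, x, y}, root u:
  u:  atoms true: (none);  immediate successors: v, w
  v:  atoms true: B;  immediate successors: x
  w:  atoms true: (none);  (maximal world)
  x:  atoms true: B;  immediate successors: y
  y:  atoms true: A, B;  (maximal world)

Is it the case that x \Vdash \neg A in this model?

x \nVdash \neg A since y is accessible from x and y \Vdash A.

No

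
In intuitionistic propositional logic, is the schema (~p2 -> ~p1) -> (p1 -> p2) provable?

No

This is the converse of contraposition, which is not intuitionistically valid.
A Kripke countermodel: worlds a, b; order generated by a <= b; atoms true at each world — a:{p1}; b:{p1,p2}.
a ||-/- (~p2 -> ~p1) -> (p1 -> p2): already at a itself, a ||- ~p2 -> ~p1 but a ||-/- p1 -> p2.
a ||-/- p1 -> p2: already at a itself, a ||- p1 but a ||-/- p2.
a lacks atom p2, so a ||-/- p2.
So the root a does not force the formula.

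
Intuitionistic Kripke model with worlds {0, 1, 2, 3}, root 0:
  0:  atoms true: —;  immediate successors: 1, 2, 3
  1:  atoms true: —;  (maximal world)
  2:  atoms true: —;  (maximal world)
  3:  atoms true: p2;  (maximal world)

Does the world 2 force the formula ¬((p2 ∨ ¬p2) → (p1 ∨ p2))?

Yes

2 ⊩ ¬((p2 ∨ ¬p2) → (p1 ∨ p2)): no world accessible from 2 forces (p2 ∨ ¬p2) → (p1 ∨ p2).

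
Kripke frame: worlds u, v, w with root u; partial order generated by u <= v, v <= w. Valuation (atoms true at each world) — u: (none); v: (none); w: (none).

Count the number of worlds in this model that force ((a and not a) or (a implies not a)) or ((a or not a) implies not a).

u: forces it.
v: forces it.
w: forces it.
Worlds forcing the formula: {u, v, w}.

3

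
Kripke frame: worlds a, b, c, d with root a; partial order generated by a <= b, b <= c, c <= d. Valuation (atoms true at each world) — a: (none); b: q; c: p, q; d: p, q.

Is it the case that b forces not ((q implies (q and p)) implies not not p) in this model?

b does not force not ((q implies (q and p)) implies not not p) since b is accessible from b and b forces (q implies (q and p)) implies not not p.
b forces (q implies (q and p)) implies not not p: every world accessible from b that forces q implies (q and p) (namely c, d) also forces not not p.

No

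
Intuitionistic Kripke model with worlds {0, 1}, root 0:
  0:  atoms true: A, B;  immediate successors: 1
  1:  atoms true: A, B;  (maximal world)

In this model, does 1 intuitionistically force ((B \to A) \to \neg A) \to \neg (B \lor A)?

Yes

1 \Vdash ((B \to A) \to \neg A) \to \neg (B \lor A) vacuously: no world accessible from 1 forces the antecedent (B \to A) \to \neg A.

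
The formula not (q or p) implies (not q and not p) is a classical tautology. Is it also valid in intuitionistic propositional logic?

This is a constructively valid De Morgan direction (negated disjunction to conjunction of negations), which is intuitionistically derivable.
From not (q or p): if q held then q or p would, contradiction — so not q; similarly not p.

Yes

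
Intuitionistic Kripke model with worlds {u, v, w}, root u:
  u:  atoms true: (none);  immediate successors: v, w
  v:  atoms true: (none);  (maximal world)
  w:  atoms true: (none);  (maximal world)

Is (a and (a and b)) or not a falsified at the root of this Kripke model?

u forces (a and (a and b)) or not a via the disjunct not a.
So the root u forces (a and (a and b)) or not a; the model is not a countermodel.

No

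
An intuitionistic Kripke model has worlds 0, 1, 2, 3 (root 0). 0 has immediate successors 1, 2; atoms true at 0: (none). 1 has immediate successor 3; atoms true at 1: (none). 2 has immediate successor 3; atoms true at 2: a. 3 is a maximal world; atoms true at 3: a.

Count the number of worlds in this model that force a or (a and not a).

0: does not force it — 0 does not force a or (a and not a): neither disjunct is forced at 0.
1: does not force it — 1 does not force a or (a and not a): neither disjunct is forced at 1.
2: forces it.
3: forces it.
Worlds forcing the formula: {2, 3}.

2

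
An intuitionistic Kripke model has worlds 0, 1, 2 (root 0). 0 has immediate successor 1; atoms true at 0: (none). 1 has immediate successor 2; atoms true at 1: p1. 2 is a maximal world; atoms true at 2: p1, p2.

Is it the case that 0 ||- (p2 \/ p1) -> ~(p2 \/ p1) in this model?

0 ||-/- (p2 \/ p1) -> ~(p2 \/ p1): at the accessible world 1, 1 ||- p2 \/ p1 but 1 ||-/- ~(p2 \/ p1).
1 ||-/- ~(p2 \/ p1) since 1 is accessible from 1 and 1 ||- p2 \/ p1.
1 ||- p2 \/ p1 via the disjunct p1.

No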